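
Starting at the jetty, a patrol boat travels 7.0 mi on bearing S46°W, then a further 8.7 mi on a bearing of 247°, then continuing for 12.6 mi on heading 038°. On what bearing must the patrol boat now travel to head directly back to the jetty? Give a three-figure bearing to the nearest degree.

108°

Leg 1 (S46°W, 7.0 mi): east 7.0 sin 226° = -5.04, north 7.0 cos 226° = -4.86
Leg 2 (247°, 8.7 mi): east 8.7 sin 247° = -8.01, north 8.7 cos 247° = -3.40
Leg 3 (038°, 12.6 mi): east 12.6 sin 38° = 7.76, north 12.6 cos 38° = 9.93
Net displacement: -5.29 east, 1.67 north. Direction back to start is (5.29, -1.67): bearing = atan2(5.29, -1.67) mod 360° = 107.50° ≈ 108°.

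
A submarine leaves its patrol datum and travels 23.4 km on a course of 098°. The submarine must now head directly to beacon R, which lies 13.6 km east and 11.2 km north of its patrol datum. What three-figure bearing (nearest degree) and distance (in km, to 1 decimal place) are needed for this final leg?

Leg 1 (098°, 23.4 km): east 23.4 sin 98° = 23.17, north 23.4 cos 98° = -3.26
Current position: (23.17, -3.26). Target: (13.6, 11.2). Remaining: Δeast = -9.57, Δnorth = 14.46.
Bearing = atan2(-9.57, 14.46) mod 360° = 326.49°; distance = √((-9.57)² + (14.46)²) = 17.338 km.

326°, 17.3 km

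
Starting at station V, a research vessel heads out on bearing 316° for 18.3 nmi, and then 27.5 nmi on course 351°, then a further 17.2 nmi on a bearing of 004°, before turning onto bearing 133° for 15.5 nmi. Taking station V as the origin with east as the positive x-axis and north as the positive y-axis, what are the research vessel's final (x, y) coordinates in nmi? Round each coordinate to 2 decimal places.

Leg 1 (316°, 18.3 nmi): east 18.3 sin 316° = -12.71, north 18.3 cos 316° = 13.16
Leg 2 (351°, 27.5 nmi): east 27.5 sin 351° = -4.30, north 27.5 cos 351° = 27.16
Leg 3 (004°, 17.2 nmi): east 17.2 sin 4° = 1.20, north 17.2 cos 4° = 17.16
Leg 4 (133°, 15.5 nmi): east 15.5 sin 133° = 11.34, north 15.5 cos 133° = -10.57
Summing: -4.48 nmi east, 46.91 nmi north → (-4.48, 46.91).

(-4.48, 46.91)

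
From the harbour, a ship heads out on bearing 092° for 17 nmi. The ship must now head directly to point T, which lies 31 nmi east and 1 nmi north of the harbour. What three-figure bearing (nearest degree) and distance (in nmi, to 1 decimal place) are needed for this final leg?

084°, 14.1 nmi

Leg 1 (092°, 17 nmi): east 17 sin 92° = 16.99, north 17 cos 92° = -0.59
Current position: (16.99, -0.59). Target: (31, 1). Remaining: Δeast = 14.01, Δnorth = 1.59.
Bearing = atan2(14.01, 1.59) mod 360° = 83.51°; distance = √((14.01)² + (1.59)²) = 14.101 nmi.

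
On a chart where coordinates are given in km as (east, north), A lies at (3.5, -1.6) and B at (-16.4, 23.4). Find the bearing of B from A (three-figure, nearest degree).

321°

Δeast = -16.4 − 3.5 = -19.90; Δnorth = 23.4 − -1.6 = 25.00.
Bearing = atan2(Δeast, Δnorth) mod 360° = 321.48° ≈ 321°.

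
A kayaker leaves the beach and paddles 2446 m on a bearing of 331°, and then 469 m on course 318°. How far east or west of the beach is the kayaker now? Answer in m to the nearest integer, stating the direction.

1500 m west

Leg 1 (331°, 2446 m): east 2446 sin 331° = -1185.84, north 2446 cos 331° = 2139.32
Leg 2 (318°, 469 m): east 469 sin 318° = -313.82, north 469 cos 318° = 348.53
Net east component: -1499.67 m.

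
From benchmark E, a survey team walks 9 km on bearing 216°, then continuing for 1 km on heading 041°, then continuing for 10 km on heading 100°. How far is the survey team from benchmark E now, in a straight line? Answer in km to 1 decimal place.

Leg 1 (216°, 9 km): east 9 sin 216° = -5.29, north 9 cos 216° = -7.28
Leg 2 (041°, 1 km): east 1 sin 41° = 0.66, north 1 cos 41° = 0.75
Leg 3 (100°, 10 km): east 10 sin 100° = 9.85, north 10 cos 100° = -1.74
Net: 5.21 east, -8.26 north. Distance = √((5.21)² + (-8.26)²) = 9.770 km.

9.8 km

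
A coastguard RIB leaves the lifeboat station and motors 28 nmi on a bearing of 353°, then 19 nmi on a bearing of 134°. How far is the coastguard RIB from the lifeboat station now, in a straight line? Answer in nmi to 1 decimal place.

17.8 nmi

Leg 1 (353°, 28 nmi): east 28 sin 353° = -3.41, north 28 cos 353° = 27.79
Leg 2 (134°, 19 nmi): east 19 sin 134° = 13.67, north 19 cos 134° = -13.20
Net: 10.26 east, 14.59 north. Distance = √((10.26)² + (14.59)²) = 17.836 nmi.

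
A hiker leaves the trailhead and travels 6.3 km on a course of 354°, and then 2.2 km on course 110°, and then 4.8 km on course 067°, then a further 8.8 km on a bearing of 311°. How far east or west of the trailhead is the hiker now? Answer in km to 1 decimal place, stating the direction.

Leg 1 (354°, 6.3 km): east 6.3 sin 354° = -0.66, north 6.3 cos 354° = 6.27
Leg 2 (110°, 2.2 km): east 2.2 sin 110° = 2.07, north 2.2 cos 110° = -0.75
Leg 3 (067°, 4.8 km): east 4.8 sin 67° = 4.42, north 4.8 cos 67° = 1.88
Leg 4 (311°, 8.8 km): east 8.8 sin 311° = -6.64, north 8.8 cos 311° = 5.77
Net east component: -0.81 km.

0.8 km west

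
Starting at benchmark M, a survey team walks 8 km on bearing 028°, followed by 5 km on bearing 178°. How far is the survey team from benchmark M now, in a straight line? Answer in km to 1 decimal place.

4.4 km

Leg 1 (028°, 8 km): east 8 sin 28° = 3.76, north 8 cos 28° = 7.06
Leg 2 (178°, 5 km): east 5 sin 178° = 0.17, north 5 cos 178° = -5.00
Net: 3.93 east, 2.07 north. Distance = √((3.93)² + (2.07)²) = 4.440 km.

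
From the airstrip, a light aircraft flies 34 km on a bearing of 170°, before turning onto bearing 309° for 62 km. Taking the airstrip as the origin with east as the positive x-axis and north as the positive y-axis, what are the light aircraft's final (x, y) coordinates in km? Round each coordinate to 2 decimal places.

Leg 1 (170°, 34 km): east 34 sin 170° = 5.90, north 34 cos 170° = -33.48
Leg 2 (309°, 62 km): east 62 sin 309° = -48.18, north 62 cos 309° = 39.02
Summing: -42.28 km east, 5.53 km north → (-42.28, 5.53).

(-42.28, 5.53)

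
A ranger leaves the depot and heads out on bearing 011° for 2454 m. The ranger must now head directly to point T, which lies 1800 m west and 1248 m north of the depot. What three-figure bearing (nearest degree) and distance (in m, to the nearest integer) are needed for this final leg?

243°, 2548 m

Leg 1 (011°, 2454 m): east 2454 sin 11° = 468.25, north 2454 cos 11° = 2408.91
Current position: (468.25, 2408.91). Target: (-1800, 1248). Remaining: Δeast = -2268.25, Δnorth = -1160.91.
Bearing = atan2(-2268.25, -1160.91) mod 360° = 242.90°; distance = √((-2268.25)² + (-1160.91)²) = 2548.069 m.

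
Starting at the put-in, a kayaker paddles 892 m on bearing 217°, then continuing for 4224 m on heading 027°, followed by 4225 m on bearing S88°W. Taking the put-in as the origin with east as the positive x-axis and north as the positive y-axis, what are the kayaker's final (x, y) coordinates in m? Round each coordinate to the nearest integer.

Leg 1 (217°, 892 m): east 892 sin 217° = -536.82, north 892 cos 217° = -712.38
Leg 2 (027°, 4224 m): east 4224 sin 27° = 1917.66, north 4224 cos 27° = 3763.61
Leg 3 (S88°W, 4225 m): east 4225 sin 268° = -4222.43, north 4225 cos 268° = -147.45
Summing: -2841.59 m east, 2903.78 m north → (-2842, 2904).

(-2842, 2904)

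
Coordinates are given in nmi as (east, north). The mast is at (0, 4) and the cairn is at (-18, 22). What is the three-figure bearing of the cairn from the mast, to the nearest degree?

315°

Δeast = -18 − 0 = -18.00; Δnorth = 22 − 4 = 18.00.
Bearing = atan2(Δeast, Δnorth) mod 360° = 315.00° ≈ 315°.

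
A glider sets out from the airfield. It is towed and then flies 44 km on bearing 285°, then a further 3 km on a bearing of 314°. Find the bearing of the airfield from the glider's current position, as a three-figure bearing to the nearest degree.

107°

Leg 1 (285°, 44 km): east 44 sin 285° = -42.50, north 44 cos 285° = 11.39
Leg 2 (314°, 3 km): east 3 sin 314° = -2.16, north 3 cos 314° = 2.08
Net displacement: -44.66 east, 13.47 north. Direction back to start is (44.66, -13.47): bearing = atan2(44.66, -13.47) mod 360° = 106.79° ≈ 107°.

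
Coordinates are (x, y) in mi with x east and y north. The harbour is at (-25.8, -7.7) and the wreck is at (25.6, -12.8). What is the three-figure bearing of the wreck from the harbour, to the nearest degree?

Δeast = 25.6 − -25.8 = 51.40; Δnorth = -12.8 − -7.7 = -5.10.
Bearing = atan2(Δeast, Δnorth) mod 360° = 95.67° ≈ 096°.

096°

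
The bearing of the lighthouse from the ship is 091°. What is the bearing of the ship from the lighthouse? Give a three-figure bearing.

Back-bearing = 091° + 180° = 271°.

271°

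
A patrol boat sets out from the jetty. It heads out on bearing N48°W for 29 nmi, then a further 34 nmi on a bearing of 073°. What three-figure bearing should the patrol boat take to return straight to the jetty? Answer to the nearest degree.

Leg 1 (N48°W, 29 nmi): east 29 sin 312° = -21.55, north 29 cos 312° = 19.40
Leg 2 (073°, 34 nmi): east 34 sin 73° = 32.51, north 34 cos 73° = 9.94
Net displacement: 10.96 east, 29.35 north. Direction back to start is (-10.96, -29.35): bearing = atan2(-10.96, -29.35) mod 360° = 200.49° ≈ 200°.

200°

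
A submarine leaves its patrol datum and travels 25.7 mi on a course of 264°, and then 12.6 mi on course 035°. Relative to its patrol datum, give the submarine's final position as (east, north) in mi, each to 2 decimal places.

Leg 1 (264°, 25.7 mi): east 25.7 sin 264° = -25.56, north 25.7 cos 264° = -2.69
Leg 2 (035°, 12.6 mi): east 12.6 sin 35° = 7.23, north 12.6 cos 35° = 10.32
Summing: -18.33 mi east, 7.63 mi north → (-18.33, 7.63).

(-18.33, 7.63)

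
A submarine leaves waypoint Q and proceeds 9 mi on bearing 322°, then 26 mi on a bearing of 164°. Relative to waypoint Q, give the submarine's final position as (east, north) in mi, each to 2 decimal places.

(1.63, -17.90)

Leg 1 (322°, 9 mi): east 9 sin 322° = -5.54, north 9 cos 322° = 7.09
Leg 2 (164°, 26 mi): east 26 sin 164° = 7.17, north 26 cos 164° = -24.99
Summing: 1.63 mi east, -17.90 mi north → (1.63, -17.90).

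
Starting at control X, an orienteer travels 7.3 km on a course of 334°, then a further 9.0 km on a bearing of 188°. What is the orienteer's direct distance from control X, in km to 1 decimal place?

5.0 km

Leg 1 (334°, 7.3 km): east 7.3 sin 334° = -3.20, north 7.3 cos 334° = 6.56
Leg 2 (188°, 9.0 km): east 9.0 sin 188° = -1.25, north 9.0 cos 188° = -8.91
Net: -4.45 east, -2.35 north. Distance = √((-4.45)² + (-2.35)²) = 5.035 km.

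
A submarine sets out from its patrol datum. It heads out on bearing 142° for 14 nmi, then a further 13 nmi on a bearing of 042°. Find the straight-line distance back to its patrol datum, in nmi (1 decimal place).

17.4 nmi

Leg 1 (142°, 14 nmi): east 14 sin 142° = 8.62, north 14 cos 142° = -11.03
Leg 2 (042°, 13 nmi): east 13 sin 42° = 8.70, north 13 cos 42° = 9.66
Net: 17.32 east, -1.37 north. Distance = √((17.32)² + (-1.37)²) = 17.372 nmi.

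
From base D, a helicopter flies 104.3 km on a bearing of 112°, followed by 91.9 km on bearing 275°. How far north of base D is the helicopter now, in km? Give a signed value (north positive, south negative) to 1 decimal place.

Leg 1 (112°, 104.3 km): east 104.3 sin 112° = 96.71, north 104.3 cos 112° = -39.07
Leg 2 (275°, 91.9 km): east 91.9 sin 275° = -91.55, north 91.9 cos 275° = 8.01
Net north component: -31.06 km.

-31.1 km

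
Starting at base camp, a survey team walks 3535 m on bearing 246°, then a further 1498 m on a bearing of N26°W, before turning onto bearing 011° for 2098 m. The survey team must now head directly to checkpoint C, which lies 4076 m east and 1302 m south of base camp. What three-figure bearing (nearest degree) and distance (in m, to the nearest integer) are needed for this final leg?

Leg 1 (246°, 3535 m): east 3535 sin 246° = -3229.38, north 3535 cos 246° = -1437.81
Leg 2 (N26°W, 1498 m): east 1498 sin 334° = -656.68, north 1498 cos 334° = 1346.39
Leg 3 (011°, 2098 m): east 2098 sin 11° = 400.32, north 2098 cos 11° = 2059.45
Current position: (-3485.75, 1968.03). Target: (4076, -1302). Remaining: Δeast = 7561.75, Δnorth = -3270.03.
Bearing = atan2(7561.75, -3270.03) mod 360° = 113.39°; distance = √((7561.75)² + (-3270.03)²) = 8238.514 m.

113°, 8239 m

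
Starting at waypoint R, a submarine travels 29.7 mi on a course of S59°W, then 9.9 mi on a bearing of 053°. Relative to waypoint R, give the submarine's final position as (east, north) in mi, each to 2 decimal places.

(-17.55, -9.34)

Leg 1 (S59°W, 29.7 mi): east 29.7 sin 239° = -25.46, north 29.7 cos 239° = -15.30
Leg 2 (053°, 9.9 mi): east 9.9 sin 53° = 7.91, north 9.9 cos 53° = 5.96
Summing: -17.55 mi east, -9.34 mi north → (-17.55, -9.34).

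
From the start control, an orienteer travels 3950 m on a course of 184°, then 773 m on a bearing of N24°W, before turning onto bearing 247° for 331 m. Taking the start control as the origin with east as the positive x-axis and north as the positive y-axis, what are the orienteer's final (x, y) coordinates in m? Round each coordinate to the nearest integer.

Leg 1 (184°, 3950 m): east 3950 sin 184° = -275.54, north 3950 cos 184° = -3940.38
Leg 2 (N24°W, 773 m): east 773 sin 336° = -314.41, north 773 cos 336° = 706.17
Leg 3 (247°, 331 m): east 331 sin 247° = -304.69, north 331 cos 247° = -129.33
Summing: -894.63 m east, -3363.54 m north → (-895, -3364).

(-895, -3364)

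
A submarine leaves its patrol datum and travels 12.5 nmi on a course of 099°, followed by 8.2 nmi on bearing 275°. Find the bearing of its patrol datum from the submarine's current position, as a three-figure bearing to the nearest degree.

Leg 1 (099°, 12.5 nmi): east 12.5 sin 99° = 12.35, north 12.5 cos 99° = -1.96
Leg 2 (275°, 8.2 nmi): east 8.2 sin 275° = -8.17, north 8.2 cos 275° = 0.71
Net displacement: 4.18 east, -1.24 north. Direction back to start is (-4.18, 1.24): bearing = atan2(-4.18, 1.24) mod 360° = 286.54° ≈ 287°.

287°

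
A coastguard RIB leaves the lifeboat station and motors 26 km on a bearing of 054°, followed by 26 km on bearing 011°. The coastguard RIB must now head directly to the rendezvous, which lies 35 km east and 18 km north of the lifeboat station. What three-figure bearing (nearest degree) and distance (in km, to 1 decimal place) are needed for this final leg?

Leg 1 (054°, 26 km): east 26 sin 54° = 21.03, north 26 cos 54° = 15.28
Leg 2 (011°, 26 km): east 26 sin 11° = 4.96, north 26 cos 11° = 25.52
Current position: (26.00, 40.80). Target: (35, 18). Remaining: Δeast = 9.00, Δnorth = -22.80.
Bearing = atan2(9.00, -22.80) mod 360° = 158.45°; distance = √((9.00)² + (-22.80)²) = 24.518 km.

158°, 24.5 km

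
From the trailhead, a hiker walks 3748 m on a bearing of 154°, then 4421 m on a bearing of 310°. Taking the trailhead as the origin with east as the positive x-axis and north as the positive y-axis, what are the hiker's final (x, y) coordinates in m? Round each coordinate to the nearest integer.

Leg 1 (154°, 3748 m): east 3748 sin 154° = 1643.02, north 3748 cos 154° = -3368.68
Leg 2 (310°, 4421 m): east 4421 sin 310° = -3386.68, north 4421 cos 310° = 2841.76
Summing: -1743.67 m east, -526.92 m north → (-1744, -527).

(-1744, -527)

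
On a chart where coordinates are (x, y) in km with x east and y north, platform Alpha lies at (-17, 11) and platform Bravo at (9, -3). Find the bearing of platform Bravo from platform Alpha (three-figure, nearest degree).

Δeast = 9 − -17 = 26.00; Δnorth = -3 − 11 = -14.00.
Bearing = atan2(Δeast, Δnorth) mod 360° = 118.30° ≈ 118°.

118°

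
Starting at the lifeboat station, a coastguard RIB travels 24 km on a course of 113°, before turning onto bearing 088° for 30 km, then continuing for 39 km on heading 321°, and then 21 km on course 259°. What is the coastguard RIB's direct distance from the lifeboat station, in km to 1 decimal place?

19.3 km

Leg 1 (113°, 24 km): east 24 sin 113° = 22.09, north 24 cos 113° = -9.38
Leg 2 (088°, 30 km): east 30 sin 88° = 29.98, north 30 cos 88° = 1.05
Leg 3 (321°, 39 km): east 39 sin 321° = -24.54, north 39 cos 321° = 30.31
Leg 4 (259°, 21 km): east 21 sin 259° = -20.61, north 21 cos 259° = -4.01
Net: 6.92 east, 17.97 north. Distance = √((6.92)² + (17.97)²) = 19.256 km.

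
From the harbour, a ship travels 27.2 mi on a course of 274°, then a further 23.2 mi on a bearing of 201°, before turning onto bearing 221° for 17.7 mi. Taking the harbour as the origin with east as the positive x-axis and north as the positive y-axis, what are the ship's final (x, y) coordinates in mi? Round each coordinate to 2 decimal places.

Leg 1 (274°, 27.2 mi): east 27.2 sin 274° = -27.13, north 27.2 cos 274° = 1.90
Leg 2 (201°, 23.2 mi): east 23.2 sin 201° = -8.31, north 23.2 cos 201° = -21.66
Leg 3 (221°, 17.7 mi): east 17.7 sin 221° = -11.61, north 17.7 cos 221° = -13.36
Summing: -47.06 mi east, -33.12 mi north → (-47.06, -33.12).

(-47.06, -33.12)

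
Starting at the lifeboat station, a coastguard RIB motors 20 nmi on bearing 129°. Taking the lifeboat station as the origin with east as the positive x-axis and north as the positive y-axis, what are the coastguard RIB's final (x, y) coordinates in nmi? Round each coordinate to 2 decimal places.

(15.54, -12.59)

Leg 1 (129°, 20 nmi): east 20 sin 129° = 15.54, north 20 cos 129° = -12.59
Summing: 15.54 nmi east, -12.59 nmi north → (15.54, -12.59).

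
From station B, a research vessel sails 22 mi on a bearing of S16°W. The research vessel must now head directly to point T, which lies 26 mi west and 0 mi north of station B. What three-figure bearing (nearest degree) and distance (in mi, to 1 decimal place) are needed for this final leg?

Leg 1 (S16°W, 22 mi): east 22 sin 196° = -6.06, north 22 cos 196° = -21.15
Current position: (-6.06, -21.15). Target: (-26, 0). Remaining: Δeast = -19.94, Δnorth = 21.15.
Bearing = atan2(-19.94, 21.15) mod 360° = 316.69°; distance = √((-19.94)² + (21.15)²) = 29.063 mi.

317°, 29.1 mi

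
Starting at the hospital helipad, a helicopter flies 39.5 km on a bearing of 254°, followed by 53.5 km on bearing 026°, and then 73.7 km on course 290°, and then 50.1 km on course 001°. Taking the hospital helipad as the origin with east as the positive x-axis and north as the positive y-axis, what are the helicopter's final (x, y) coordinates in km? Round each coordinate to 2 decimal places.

(-82.90, 112.50)

Leg 1 (254°, 39.5 km): east 39.5 sin 254° = -37.97, north 39.5 cos 254° = -10.89
Leg 2 (026°, 53.5 km): east 53.5 sin 26° = 23.45, north 53.5 cos 26° = 48.09
Leg 3 (290°, 73.7 km): east 73.7 sin 290° = -69.26, north 73.7 cos 290° = 25.21
Leg 4 (001°, 50.1 km): east 50.1 sin 1° = 0.87, north 50.1 cos 1° = 50.09
Summing: -82.90 km east, 112.50 km north → (-82.90, 112.50).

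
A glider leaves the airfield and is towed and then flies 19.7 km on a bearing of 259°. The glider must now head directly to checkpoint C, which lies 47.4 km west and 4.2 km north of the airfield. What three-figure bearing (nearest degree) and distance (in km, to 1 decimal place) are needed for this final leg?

286°, 29.2 km

Leg 1 (259°, 19.7 km): east 19.7 sin 259° = -19.34, north 19.7 cos 259° = -3.76
Current position: (-19.34, -3.76). Target: (-47.4, 4.2). Remaining: Δeast = -28.06, Δnorth = 7.96.
Bearing = atan2(-28.06, 7.96) mod 360° = 285.83°; distance = √((-28.06)² + (7.96)²) = 29.169 km.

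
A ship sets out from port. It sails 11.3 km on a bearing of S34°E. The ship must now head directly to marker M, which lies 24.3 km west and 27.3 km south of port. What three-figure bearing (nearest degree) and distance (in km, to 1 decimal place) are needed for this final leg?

240°, 35.5 km

Leg 1 (S34°E, 11.3 km): east 11.3 sin 146° = 6.32, north 11.3 cos 146° = -9.37
Current position: (6.32, -9.37). Target: (-24.3, -27.3). Remaining: Δeast = -30.62, Δnorth = -17.93.
Bearing = atan2(-30.62, -17.93) mod 360° = 239.64°; distance = √((-30.62)² + (-17.93)²) = 35.483 km.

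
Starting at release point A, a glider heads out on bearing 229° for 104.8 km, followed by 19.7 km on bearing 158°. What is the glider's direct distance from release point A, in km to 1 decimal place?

Leg 1 (229°, 104.8 km): east 104.8 sin 229° = -79.09, north 104.8 cos 229° = -68.75
Leg 2 (158°, 19.7 km): east 19.7 sin 158° = 7.38, north 19.7 cos 158° = -18.27
Net: -71.71 east, -87.02 north. Distance = √((-71.71)² + (-87.02)²) = 112.763 km.

112.8 km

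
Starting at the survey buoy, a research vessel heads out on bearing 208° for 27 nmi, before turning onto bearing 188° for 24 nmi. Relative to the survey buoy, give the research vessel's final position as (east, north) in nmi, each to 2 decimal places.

(-16.02, -47.61)

Leg 1 (208°, 27 nmi): east 27 sin 208° = -12.68, north 27 cos 208° = -23.84
Leg 2 (188°, 24 nmi): east 24 sin 188° = -3.34, north 24 cos 188° = -23.77
Summing: -16.02 nmi east, -47.61 nmi north → (-16.02, -47.61).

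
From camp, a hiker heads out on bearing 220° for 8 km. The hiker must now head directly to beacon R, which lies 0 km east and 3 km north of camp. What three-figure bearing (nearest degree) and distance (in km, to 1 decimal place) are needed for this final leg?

Leg 1 (220°, 8 km): east 8 sin 220° = -5.14, north 8 cos 220° = -6.13
Current position: (-5.14, -6.13). Target: (0, 3). Remaining: Δeast = 5.14, Δnorth = 9.13.
Bearing = atan2(5.14, 9.13) mod 360° = 29.39°; distance = √((5.14)² + (9.13)²) = 10.477 km.

029°, 10.5 km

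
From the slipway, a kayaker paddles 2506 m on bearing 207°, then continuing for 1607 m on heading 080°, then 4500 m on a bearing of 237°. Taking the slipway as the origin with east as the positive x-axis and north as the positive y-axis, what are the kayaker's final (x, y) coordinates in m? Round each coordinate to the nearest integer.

Leg 1 (207°, 2506 m): east 2506 sin 207° = -1137.70, north 2506 cos 207° = -2232.86
Leg 2 (080°, 1607 m): east 1607 sin 80° = 1582.59, north 1607 cos 80° = 279.05
Leg 3 (237°, 4500 m): east 4500 sin 237° = -3774.02, north 4500 cos 237° = -2450.88
Summing: -3329.13 m east, -4404.69 m north → (-3329, -4405).

(-3329, -4405)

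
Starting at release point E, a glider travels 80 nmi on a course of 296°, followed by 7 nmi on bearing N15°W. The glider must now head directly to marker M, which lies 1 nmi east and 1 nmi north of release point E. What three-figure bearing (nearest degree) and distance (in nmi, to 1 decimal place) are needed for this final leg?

119°, 85.1 nmi

Leg 1 (296°, 80 nmi): east 80 sin 296° = -71.90, north 80 cos 296° = 35.07
Leg 2 (N15°W, 7 nmi): east 7 sin 345° = -1.81, north 7 cos 345° = 6.76
Current position: (-73.72, 41.83). Target: (1, 1). Remaining: Δeast = 74.72, Δnorth = -40.83.
Bearing = atan2(74.72, -40.83) mod 360° = 118.66°; distance = √((74.72)² + (-40.83)²) = 85.144 nmi.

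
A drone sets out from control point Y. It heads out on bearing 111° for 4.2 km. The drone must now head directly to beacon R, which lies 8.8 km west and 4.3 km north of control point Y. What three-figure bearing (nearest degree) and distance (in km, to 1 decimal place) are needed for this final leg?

295°, 14.0 km

Leg 1 (111°, 4.2 km): east 4.2 sin 111° = 3.92, north 4.2 cos 111° = -1.51
Current position: (3.92, -1.51). Target: (-8.8, 4.3). Remaining: Δeast = -12.72, Δnorth = 5.81.
Bearing = atan2(-12.72, 5.81) mod 360° = 294.53°; distance = √((-12.72)² + (5.81)²) = 13.983 km.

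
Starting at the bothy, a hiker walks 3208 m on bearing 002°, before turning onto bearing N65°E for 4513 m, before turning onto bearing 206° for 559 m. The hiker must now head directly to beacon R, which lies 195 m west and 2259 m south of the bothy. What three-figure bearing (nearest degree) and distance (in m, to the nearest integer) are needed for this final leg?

Leg 1 (002°, 3208 m): east 3208 sin 2° = 111.96, north 3208 cos 2° = 3206.05
Leg 2 (N65°E, 4513 m): east 4513 sin 65° = 4090.17, north 4513 cos 65° = 1907.28
Leg 3 (206°, 559 m): east 559 sin 206° = -245.05, north 559 cos 206° = -502.43
Current position: (3957.08, 4610.90). Target: (-195, -2259). Remaining: Δeast = -4152.08, Δnorth = -6869.90.
Bearing = atan2(-4152.08, -6869.90) mod 360° = 211.15°; distance = √((-4152.08)² + (-6869.90)²) = 8027.154 m.

211°, 8027 m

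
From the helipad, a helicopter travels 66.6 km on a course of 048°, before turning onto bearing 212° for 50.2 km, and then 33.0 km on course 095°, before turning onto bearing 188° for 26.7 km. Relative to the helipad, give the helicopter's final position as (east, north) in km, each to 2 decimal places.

(52.05, -27.32)

Leg 1 (048°, 66.6 km): east 66.6 sin 48° = 49.49, north 66.6 cos 48° = 44.56
Leg 2 (212°, 50.2 km): east 50.2 sin 212° = -26.60, north 50.2 cos 212° = -42.57
Leg 3 (095°, 33.0 km): east 33.0 sin 95° = 32.87, north 33.0 cos 95° = -2.88
Leg 4 (188°, 26.7 km): east 26.7 sin 188° = -3.72, north 26.7 cos 188° = -26.44
Summing: 52.05 km east, -27.32 km north → (52.05, -27.32).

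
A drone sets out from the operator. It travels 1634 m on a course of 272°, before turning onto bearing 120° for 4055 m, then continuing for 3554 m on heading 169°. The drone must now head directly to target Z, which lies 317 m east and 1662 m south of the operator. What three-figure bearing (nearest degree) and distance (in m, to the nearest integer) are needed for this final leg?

329°, 4409 m

Leg 1 (272°, 1634 m): east 1634 sin 272° = -1633.00, north 1634 cos 272° = 57.03
Leg 2 (120°, 4055 m): east 4055 sin 120° = 3511.73, north 4055 cos 120° = -2027.50
Leg 3 (169°, 3554 m): east 3554 sin 169° = 678.14, north 3554 cos 169° = -3488.70
Current position: (2556.86, -5459.18). Target: (317, -1662). Remaining: Δeast = -2239.86, Δnorth = 3797.18.
Bearing = atan2(-2239.86, 3797.18) mod 360° = 329.46°; distance = √((-2239.86)² + (3797.18)²) = 4408.576 m.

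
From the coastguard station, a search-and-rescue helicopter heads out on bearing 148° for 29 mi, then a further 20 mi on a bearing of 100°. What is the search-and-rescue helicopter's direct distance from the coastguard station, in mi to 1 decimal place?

44.9 mi

Leg 1 (148°, 29 mi): east 29 sin 148° = 15.37, north 29 cos 148° = -24.59
Leg 2 (100°, 20 mi): east 20 sin 100° = 19.70, north 20 cos 100° = -3.47
Net: 35.06 east, -28.07 north. Distance = √((35.06)² + (-28.07)²) = 44.913 mi.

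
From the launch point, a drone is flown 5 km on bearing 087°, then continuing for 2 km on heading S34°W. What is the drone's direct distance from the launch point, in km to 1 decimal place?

4.1 km

Leg 1 (087°, 5 km): east 5 sin 87° = 4.99, north 5 cos 87° = 0.26
Leg 2 (S34°W, 2 km): east 2 sin 214° = -1.12, north 2 cos 214° = -1.66
Net: 3.87 east, -1.40 north. Distance = √((3.87)² + (-1.40)²) = 4.119 km.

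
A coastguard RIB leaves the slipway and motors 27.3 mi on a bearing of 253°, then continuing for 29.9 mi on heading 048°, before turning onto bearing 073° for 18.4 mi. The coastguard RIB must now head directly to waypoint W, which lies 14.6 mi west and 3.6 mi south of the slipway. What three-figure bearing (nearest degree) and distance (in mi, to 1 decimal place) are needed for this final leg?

Leg 1 (253°, 27.3 mi): east 27.3 sin 253° = -26.11, north 27.3 cos 253° = -7.98
Leg 2 (048°, 29.9 mi): east 29.9 sin 48° = 22.22, north 29.9 cos 48° = 20.01
Leg 3 (073°, 18.4 mi): east 18.4 sin 73° = 17.60, north 18.4 cos 73° = 5.38
Current position: (13.71, 17.40). Target: (-14.6, -3.6). Remaining: Δeast = -28.31, Δnorth = -21.00.
Bearing = atan2(-28.31, -21.00) mod 360° = 233.43°; distance = √((-28.31)² + (-21.00)²) = 35.251 mi.

233°, 35.3 mi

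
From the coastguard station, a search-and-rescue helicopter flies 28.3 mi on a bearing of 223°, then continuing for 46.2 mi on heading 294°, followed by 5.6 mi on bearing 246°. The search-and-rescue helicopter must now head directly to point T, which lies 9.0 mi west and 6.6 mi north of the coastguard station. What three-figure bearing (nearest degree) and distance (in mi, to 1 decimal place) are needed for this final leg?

079°, 58.6 mi

Leg 1 (223°, 28.3 mi): east 28.3 sin 223° = -19.30, north 28.3 cos 223° = -20.70
Leg 2 (294°, 46.2 mi): east 46.2 sin 294° = -42.21, north 46.2 cos 294° = 18.79
Leg 3 (246°, 5.6 mi): east 5.6 sin 246° = -5.12, north 5.6 cos 246° = -2.28
Current position: (-66.62, -4.18). Target: (-9.0, 6.6). Remaining: Δeast = 57.62, Δnorth = 10.78.
Bearing = atan2(57.62, 10.78) mod 360° = 79.40°; distance = √((57.62)² + (10.78)²) = 58.623 mi.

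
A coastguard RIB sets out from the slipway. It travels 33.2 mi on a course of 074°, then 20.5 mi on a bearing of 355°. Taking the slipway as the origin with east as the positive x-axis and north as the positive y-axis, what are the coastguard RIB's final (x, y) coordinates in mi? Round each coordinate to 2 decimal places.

(30.13, 29.57)

Leg 1 (074°, 33.2 mi): east 33.2 sin 74° = 31.91, north 33.2 cos 74° = 9.15
Leg 2 (355°, 20.5 mi): east 20.5 sin 355° = -1.79, north 20.5 cos 355° = 20.42
Summing: 30.13 mi east, 29.57 mi north → (30.13, 29.57).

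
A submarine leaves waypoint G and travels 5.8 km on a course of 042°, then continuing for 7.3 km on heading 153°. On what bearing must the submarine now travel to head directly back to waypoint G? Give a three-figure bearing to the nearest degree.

287°

Leg 1 (042°, 5.8 km): east 5.8 sin 42° = 3.88, north 5.8 cos 42° = 4.31
Leg 2 (153°, 7.3 km): east 7.3 sin 153° = 3.31, north 7.3 cos 153° = -6.50
Net displacement: 7.20 east, -2.19 north. Direction back to start is (-7.20, 2.19): bearing = atan2(-7.20, 2.19) mod 360° = 286.96° ≈ 287°.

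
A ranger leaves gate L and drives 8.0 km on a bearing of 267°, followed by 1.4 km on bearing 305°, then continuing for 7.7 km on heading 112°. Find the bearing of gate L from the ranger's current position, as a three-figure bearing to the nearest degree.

039°

Leg 1 (267°, 8.0 km): east 8.0 sin 267° = -7.99, north 8.0 cos 267° = -0.42
Leg 2 (305°, 1.4 km): east 1.4 sin 305° = -1.15, north 1.4 cos 305° = 0.80
Leg 3 (112°, 7.7 km): east 7.7 sin 112° = 7.14, north 7.7 cos 112° = -2.88
Net displacement: -2.00 east, -2.50 north. Direction back to start is (2.00, 2.50): bearing = atan2(2.00, 2.50) mod 360° = 38.61° ≈ 039°.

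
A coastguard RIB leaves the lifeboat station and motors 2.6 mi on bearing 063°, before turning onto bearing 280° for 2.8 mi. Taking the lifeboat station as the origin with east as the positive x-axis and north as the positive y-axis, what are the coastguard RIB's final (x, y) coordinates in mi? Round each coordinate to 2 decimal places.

Leg 1 (063°, 2.6 mi): east 2.6 sin 63° = 2.32, north 2.6 cos 63° = 1.18
Leg 2 (280°, 2.8 mi): east 2.8 sin 280° = -2.76, north 2.8 cos 280° = 0.49
Summing: -0.44 mi east, 1.67 mi north → (-0.44, 1.67).

(-0.44, 1.67)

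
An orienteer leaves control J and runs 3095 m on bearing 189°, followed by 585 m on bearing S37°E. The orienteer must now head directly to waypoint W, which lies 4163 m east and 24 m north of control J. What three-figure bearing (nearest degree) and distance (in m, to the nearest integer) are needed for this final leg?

Leg 1 (189°, 3095 m): east 3095 sin 189° = -484.16, north 3095 cos 189° = -3056.90
Leg 2 (S37°E, 585 m): east 585 sin 143° = 352.06, north 585 cos 143° = -467.20
Current position: (-132.10, -3524.10). Target: (4163, 24). Remaining: Δeast = 4295.10, Δnorth = 3548.10.
Bearing = atan2(4295.10, 3548.10) mod 360° = 50.44°; distance = √((4295.10)² + (3548.10)²) = 5571.077 m.

050°, 5571 m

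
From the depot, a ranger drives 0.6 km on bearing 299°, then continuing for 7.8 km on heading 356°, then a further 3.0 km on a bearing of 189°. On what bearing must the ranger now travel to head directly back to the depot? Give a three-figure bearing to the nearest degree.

163°

Leg 1 (299°, 0.6 km): east 0.6 sin 299° = -0.52, north 0.6 cos 299° = 0.29
Leg 2 (356°, 7.8 km): east 7.8 sin 356° = -0.54, north 7.8 cos 356° = 7.78
Leg 3 (189°, 3.0 km): east 3.0 sin 189° = -0.47, north 3.0 cos 189° = -2.96
Net displacement: -1.54 east, 5.11 north. Direction back to start is (1.54, -5.11): bearing = atan2(1.54, -5.11) mod 360° = 163.24° ≈ 163°.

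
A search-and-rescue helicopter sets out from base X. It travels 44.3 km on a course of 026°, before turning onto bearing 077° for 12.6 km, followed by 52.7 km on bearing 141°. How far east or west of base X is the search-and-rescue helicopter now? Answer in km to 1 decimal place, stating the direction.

64.9 km east

Leg 1 (026°, 44.3 km): east 44.3 sin 26° = 19.42, north 44.3 cos 26° = 39.82
Leg 2 (077°, 12.6 km): east 12.6 sin 77° = 12.28, north 12.6 cos 77° = 2.83
Leg 3 (141°, 52.7 km): east 52.7 sin 141° = 33.17, north 52.7 cos 141° = -40.96
Net east component: 64.86 km.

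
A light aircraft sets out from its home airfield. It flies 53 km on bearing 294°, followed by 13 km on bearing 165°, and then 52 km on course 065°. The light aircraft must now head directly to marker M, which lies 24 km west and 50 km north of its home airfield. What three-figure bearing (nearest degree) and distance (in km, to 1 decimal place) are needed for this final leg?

306°, 32.3 km

Leg 1 (294°, 53 km): east 53 sin 294° = -48.42, north 53 cos 294° = 21.56
Leg 2 (165°, 13 km): east 13 sin 165° = 3.36, north 13 cos 165° = -12.56
Leg 3 (065°, 52 km): east 52 sin 65° = 47.13, north 52 cos 65° = 21.98
Current position: (2.07, 30.98). Target: (-24, 50). Remaining: Δeast = -26.07, Δnorth = 19.02.
Bearing = atan2(-26.07, 19.02) mod 360° = 306.11°; distance = √((-26.07)² + (19.02)²) = 32.277 km.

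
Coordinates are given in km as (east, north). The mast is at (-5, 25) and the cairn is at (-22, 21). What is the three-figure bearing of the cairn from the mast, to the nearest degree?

257°

Δeast = -22 − -5 = -17.00; Δnorth = 21 − 25 = -4.00.
Bearing = atan2(Δeast, Δnorth) mod 360° = 256.76° ≈ 257°.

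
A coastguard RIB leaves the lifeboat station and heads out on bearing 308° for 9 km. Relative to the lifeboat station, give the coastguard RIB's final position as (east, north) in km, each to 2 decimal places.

(-7.09, 5.54)

Leg 1 (308°, 9 km): east 9 sin 308° = -7.09, north 9 cos 308° = 5.54
Summing: -7.09 km east, 5.54 km north → (-7.09, 5.54).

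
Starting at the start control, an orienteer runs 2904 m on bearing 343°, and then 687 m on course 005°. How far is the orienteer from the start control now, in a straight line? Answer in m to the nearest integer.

3550 m

Leg 1 (343°, 2904 m): east 2904 sin 343° = -849.05, north 2904 cos 343° = 2777.11
Leg 2 (005°, 687 m): east 687 sin 5° = 59.88, north 687 cos 5° = 684.39
Net: -789.17 east, 3461.49 north. Distance = √((-789.17)² + (3461.49)²) = 3550.315 m.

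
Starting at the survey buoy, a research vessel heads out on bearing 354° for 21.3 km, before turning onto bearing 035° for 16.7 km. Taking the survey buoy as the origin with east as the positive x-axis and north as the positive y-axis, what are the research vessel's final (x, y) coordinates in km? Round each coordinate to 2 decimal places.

(7.35, 34.86)

Leg 1 (354°, 21.3 km): east 21.3 sin 354° = -2.23, north 21.3 cos 354° = 21.18
Leg 2 (035°, 16.7 km): east 16.7 sin 35° = 9.58, north 16.7 cos 35° = 13.68
Summing: 7.35 km east, 34.86 km north → (7.35, 34.86).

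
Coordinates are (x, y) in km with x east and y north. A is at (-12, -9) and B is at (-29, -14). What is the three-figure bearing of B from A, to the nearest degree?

254°

Δeast = -29 − -12 = -17.00; Δnorth = -14 − -9 = -5.00.
Bearing = atan2(Δeast, Δnorth) mod 360° = 253.61° ≈ 254°.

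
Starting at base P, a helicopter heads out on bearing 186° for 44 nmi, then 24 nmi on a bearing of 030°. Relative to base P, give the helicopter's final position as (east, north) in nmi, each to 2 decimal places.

(7.40, -22.97)

Leg 1 (186°, 44 nmi): east 44 sin 186° = -4.60, north 44 cos 186° = -43.76
Leg 2 (030°, 24 nmi): east 24 sin 30° = 12.00, north 24 cos 30° = 20.78
Summing: 7.40 nmi east, -22.97 nmi north → (7.40, -22.97).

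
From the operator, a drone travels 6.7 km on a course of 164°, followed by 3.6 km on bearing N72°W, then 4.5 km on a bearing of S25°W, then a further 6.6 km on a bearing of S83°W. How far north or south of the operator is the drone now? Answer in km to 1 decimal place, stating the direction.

10.2 km south

Leg 1 (164°, 6.7 km): east 6.7 sin 164° = 1.85, north 6.7 cos 164° = -6.44
Leg 2 (N72°W, 3.6 km): east 3.6 sin 288° = -3.42, north 3.6 cos 288° = 1.11
Leg 3 (S25°W, 4.5 km): east 4.5 sin 205° = -1.90, north 4.5 cos 205° = -4.08
Leg 4 (S83°W, 6.6 km): east 6.6 sin 263° = -6.55, north 6.6 cos 263° = -0.80
Net north component: -10.21 km.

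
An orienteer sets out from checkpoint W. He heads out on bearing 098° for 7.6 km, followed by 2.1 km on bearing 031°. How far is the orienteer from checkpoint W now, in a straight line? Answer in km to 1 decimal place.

Leg 1 (098°, 7.6 km): east 7.6 sin 98° = 7.53, north 7.6 cos 98° = -1.06
Leg 2 (031°, 2.1 km): east 2.1 sin 31° = 1.08, north 2.1 cos 31° = 1.80
Net: 8.61 east, 0.74 north. Distance = √((8.61)² + (0.74)²) = 8.640 km.

8.6 km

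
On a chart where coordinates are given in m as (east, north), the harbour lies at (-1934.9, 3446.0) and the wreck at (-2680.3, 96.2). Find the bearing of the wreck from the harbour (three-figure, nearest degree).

Δeast = -2680.3 − -1934.9 = -745.40; Δnorth = 96.2 − 3446.0 = -3349.80.
Bearing = atan2(Δeast, Δnorth) mod 360° = 192.55° ≈ 193°.

193°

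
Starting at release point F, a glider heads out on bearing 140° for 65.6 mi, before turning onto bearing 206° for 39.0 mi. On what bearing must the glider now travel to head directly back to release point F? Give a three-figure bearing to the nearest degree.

Leg 1 (140°, 65.6 mi): east 65.6 sin 140° = 42.17, north 65.6 cos 140° = -50.25
Leg 2 (206°, 39.0 mi): east 39.0 sin 206° = -17.10, north 39.0 cos 206° = -35.05
Net displacement: 25.07 east, -85.31 north. Direction back to start is (-25.07, 85.31): bearing = atan2(-25.07, 85.31) mod 360° = 343.62° ≈ 344°.

344°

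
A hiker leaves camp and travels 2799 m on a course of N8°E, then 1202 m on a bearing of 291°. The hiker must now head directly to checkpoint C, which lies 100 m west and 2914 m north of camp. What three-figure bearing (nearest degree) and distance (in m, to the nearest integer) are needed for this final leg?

Leg 1 (N8°E, 2799 m): east 2799 sin 8° = 389.55, north 2799 cos 8° = 2771.76
Leg 2 (291°, 1202 m): east 1202 sin 291° = -1122.16, north 1202 cos 291° = 430.76
Current position: (-732.62, 3202.52). Target: (-100, 2914). Remaining: Δeast = 632.62, Δnorth = -288.52.
Bearing = atan2(632.62, -288.52) mod 360° = 114.52°; distance = √((632.62)² + (-288.52)²) = 695.305 m.

115°, 695 m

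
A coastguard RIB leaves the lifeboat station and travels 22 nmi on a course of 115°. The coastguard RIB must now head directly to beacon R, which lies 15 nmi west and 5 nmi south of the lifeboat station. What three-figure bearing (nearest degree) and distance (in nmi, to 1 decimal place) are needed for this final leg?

277°, 35.2 nmi

Leg 1 (115°, 22 nmi): east 22 sin 115° = 19.94, north 22 cos 115° = -9.30
Current position: (19.94, -9.30). Target: (-15, -5). Remaining: Δeast = -34.94, Δnorth = 4.30.
Bearing = atan2(-34.94, 4.30) mod 360° = 277.01°; distance = √((-34.94)² + (4.30)²) = 35.202 nmi.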